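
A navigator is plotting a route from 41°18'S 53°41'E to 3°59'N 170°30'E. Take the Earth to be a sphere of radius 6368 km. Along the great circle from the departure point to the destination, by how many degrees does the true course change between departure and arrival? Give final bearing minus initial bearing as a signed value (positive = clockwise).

-58.8°

Initial bearing θ₁ = atan2(sin Δλ cos φ₂, cos φ₁ sin φ₂ − sin φ₁ cos φ₂ cos Δλ) = 105.38°
Final bearing θ₂ = (initial bearing from the destination back to the start) + 180° = 46.56°
Δθ = θ₂ − θ₁ = -58.8°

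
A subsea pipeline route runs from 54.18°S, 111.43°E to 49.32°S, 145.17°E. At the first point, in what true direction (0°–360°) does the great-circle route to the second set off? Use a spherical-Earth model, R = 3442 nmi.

θ = atan2( sin Δλ·cos φ₂ ,  cos φ₁ sin φ₂ − sin φ₁ cos φ₂ cos Δλ )
  = atan2(+0.3620, -0.0043) = 90.68°

90.7°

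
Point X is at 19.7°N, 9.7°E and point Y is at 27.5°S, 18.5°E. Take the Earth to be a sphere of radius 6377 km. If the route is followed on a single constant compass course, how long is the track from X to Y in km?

Rhumb course C = atan2(Δλ, Δψ) with Δψ = ln[tan(π/4+φ₂/2)/tan(π/4+φ₁/2)] = -0.8503, Δλ = +0.1536 → C = 169.76°
d = R·|Δφ| / |cos C| = 6377·0.82380 / 0.98408 = 5338 km

5338 km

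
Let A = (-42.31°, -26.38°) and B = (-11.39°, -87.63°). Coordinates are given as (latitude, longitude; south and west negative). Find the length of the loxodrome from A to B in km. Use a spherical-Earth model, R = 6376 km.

6889 km

Rhumb course C = atan2(Δλ, Δψ) with Δψ = ln[tan(π/4+φ₂/2)/tan(π/4+φ₁/2)] = +0.6164, Δλ = -1.0690 → C = 299.97°
d = R·|Δφ| / |cos C| = 6376·0.53966 / 0.49949 = 6889 km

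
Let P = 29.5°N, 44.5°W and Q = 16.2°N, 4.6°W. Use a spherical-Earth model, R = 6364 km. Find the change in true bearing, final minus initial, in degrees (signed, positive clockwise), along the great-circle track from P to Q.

At departure: θ₁ = atan2(sin Δλ cos φ₂, cos φ₁ sin φ₂ − sin φ₁ cos φ₂ cos Δλ) = 101.02°
At arrival: θ₂ = atan2(sin Δλ cos φ₁, −cos φ₂ sin φ₁ + sin φ₂ cos φ₁ cos Δλ) = 117.17°
Δθ = θ₂ − θ₁ = +16.2°

+16.2°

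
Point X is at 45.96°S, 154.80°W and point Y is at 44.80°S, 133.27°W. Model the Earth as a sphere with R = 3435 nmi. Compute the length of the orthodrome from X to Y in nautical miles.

907 nmi

Haversine: a = sin²(Δφ/2)+cos φ₁ cos φ₂ sin²(Δλ/2) = 0.01731;  σ = 2·atan2(√a,√(1−a))
σ = 15.121° → d = Rσ = 3435·0.26391 = 907 nmi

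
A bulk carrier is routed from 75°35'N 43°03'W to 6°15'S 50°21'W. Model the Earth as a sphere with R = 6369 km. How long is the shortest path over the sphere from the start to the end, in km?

Haversine: a = sin²(Δφ/2)+cos φ₁ cos φ₂ sin²(Δλ/2) = 0.42998;  σ = 2·atan2(√a,√(1−a))
σ = 81.949° → d = Rσ = 6369·1.43029 = 9110 km

9110 km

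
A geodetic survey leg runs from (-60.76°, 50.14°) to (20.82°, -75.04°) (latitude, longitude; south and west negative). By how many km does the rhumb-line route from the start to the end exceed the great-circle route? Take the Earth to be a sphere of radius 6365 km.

Great circle: cos σ = sin φ₁ sin φ₂ + cos φ₁ cos φ₂ cos Δλ,  σ = 2.1812 rad → d_gc = 13883.3 km
Rhumb line: Δψ = +1.7154, q = Δφ/Δψ = 0.8300, d_rh = R√(Δφ²+q²Δλ²) = 14675.1 km
Excess = 14675.1 − 13883.3 = 791.8 ≈ 792 km

792 km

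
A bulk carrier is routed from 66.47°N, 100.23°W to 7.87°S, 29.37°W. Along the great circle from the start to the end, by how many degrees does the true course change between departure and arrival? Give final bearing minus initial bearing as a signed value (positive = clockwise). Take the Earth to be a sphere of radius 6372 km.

+47.2°

Initial bearing θ₁ = atan2(sin Δλ cos φ₂, cos φ₁ sin φ₂ − sin φ₁ cos φ₂ cos Δλ) = 110.64°
Final bearing θ₂ = (initial bearing from the destination back to the start) + 180° = 157.84°
Δθ = θ₂ − θ₁ = +47.2°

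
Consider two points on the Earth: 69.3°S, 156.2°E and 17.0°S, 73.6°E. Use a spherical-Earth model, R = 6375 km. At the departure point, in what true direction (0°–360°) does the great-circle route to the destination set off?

θ = atan2( sin Δλ·cos φ₂ ,  cos φ₁ sin φ₂ − sin φ₁ cos φ₂ cos Δλ )
  = atan2(-0.9483, +0.0119) = 270.72°

270.7°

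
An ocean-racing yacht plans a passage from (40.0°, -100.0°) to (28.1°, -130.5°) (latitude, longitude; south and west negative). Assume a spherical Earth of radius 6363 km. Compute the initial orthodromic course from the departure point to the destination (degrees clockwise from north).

254.1°

N = sin Δλ·cos φ₂ = -0.4477;  D = cos φ₁ sin φ₂ − sin φ₁ cos φ₂ cos Δλ = -0.1277
initial course = atan2(N, D) = 254.08°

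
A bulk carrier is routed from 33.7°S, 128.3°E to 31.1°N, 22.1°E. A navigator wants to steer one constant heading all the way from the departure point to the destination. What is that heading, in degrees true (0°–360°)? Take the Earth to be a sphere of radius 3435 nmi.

302.9°

Δψ = ln[tan(π/4+φ₂/2)/tan(π/4+φ₁/2)] = +1.1970
Δλ = -1.8535 rad (taken the short way round)
course = atan2(Δλ, Δψ) = 302.85°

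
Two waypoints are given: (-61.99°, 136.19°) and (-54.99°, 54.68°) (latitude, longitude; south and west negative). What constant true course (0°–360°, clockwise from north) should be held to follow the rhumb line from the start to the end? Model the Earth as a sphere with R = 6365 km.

Δψ = ln[tan(π/4+φ₂/2)/tan(π/4+φ₁/2)] = +0.2347
Δλ = -1.4226 rad (taken the short way round)
course = atan2(Δλ, Δψ) = 279.37°

279.4°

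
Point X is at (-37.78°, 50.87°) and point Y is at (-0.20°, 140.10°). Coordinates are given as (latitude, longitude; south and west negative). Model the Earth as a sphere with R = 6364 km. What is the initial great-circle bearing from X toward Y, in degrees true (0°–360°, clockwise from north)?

89.7°

θ = atan2( sin Δλ·cos φ₂ ,  cos φ₁ sin φ₂ − sin φ₁ cos φ₂ cos Δλ )
  = atan2(+0.9999, +0.0055) = 89.69°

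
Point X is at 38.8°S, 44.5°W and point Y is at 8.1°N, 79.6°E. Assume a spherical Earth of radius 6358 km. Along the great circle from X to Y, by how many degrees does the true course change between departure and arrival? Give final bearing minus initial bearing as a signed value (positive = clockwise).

-57.1°

At departure: θ₁ = atan2(sin Δλ cos φ₂, cos φ₁ sin φ₂ − sin φ₁ cos φ₂ cos Δλ) = 106.19°
At arrival: θ₂ = atan2(sin Δλ cos φ₁, −cos φ₂ sin φ₁ + sin φ₂ cos φ₁ cos Δλ) = 49.11°
Δθ = θ₂ − θ₁ = -57.1°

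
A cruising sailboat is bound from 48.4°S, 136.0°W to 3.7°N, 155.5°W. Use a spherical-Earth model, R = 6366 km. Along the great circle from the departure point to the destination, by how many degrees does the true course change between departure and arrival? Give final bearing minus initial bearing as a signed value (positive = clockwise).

Initial bearing θ₁ = atan2(sin Δλ cos φ₂, cos φ₁ sin φ₂ − sin φ₁ cos φ₂ cos Δλ) = 335.95°
Final bearing θ₂ = (initial bearing from the destination back to the start) + 180° = 344.27°
Δθ = θ₂ − θ₁ = +8.3°

+8.3°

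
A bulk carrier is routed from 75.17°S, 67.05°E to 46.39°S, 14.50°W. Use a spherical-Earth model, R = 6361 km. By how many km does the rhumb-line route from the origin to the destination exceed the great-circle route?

334 km

Great circle: cos σ = sin φ₁ sin φ₂ + cos φ₁ cos φ₂ cos Δλ,  σ = 0.7585 rad → d_gc = 4824.76 km
Rhumb line: Δψ = +1.1230, q = Δφ/Δψ = 0.4473, d_rh = R√(Δφ²+q²Δλ²) = 5158.33 km
Excess = 5158.33 − 4824.76 = 333.57 ≈ 334 km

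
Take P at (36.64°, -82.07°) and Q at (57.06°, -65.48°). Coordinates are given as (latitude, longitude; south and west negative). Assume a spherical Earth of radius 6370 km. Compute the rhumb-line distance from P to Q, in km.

Rhumb course C = atan2(Δλ, Δψ) with Δψ = ln[tan(π/4+φ₂/2)/tan(π/4+φ₁/2)] = +0.5305, Δλ = +0.2896 → C = 28.63°
d = R·|Δφ| / |cos C| = 6370·0.35640 / 0.87775 = 2586 km

2586 km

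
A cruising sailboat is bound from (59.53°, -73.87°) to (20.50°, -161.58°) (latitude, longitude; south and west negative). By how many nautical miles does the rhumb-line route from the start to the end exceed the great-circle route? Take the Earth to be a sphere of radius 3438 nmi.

Great circle: cos σ = sin φ₁ sin φ₂ + cos φ₁ cos φ₂ cos Δλ,  σ = 1.2442 rad → d_gc = 4277.56 nmi
Rhumb line: Δψ = -0.9350, q = Δφ/Δψ = 0.7286, d_rh = R√(Δφ²+q²Δλ²) = 4493.09 nmi
Excess = 4493.09 − 4277.56 = 215.53 ≈ 216 nmi

216 nmi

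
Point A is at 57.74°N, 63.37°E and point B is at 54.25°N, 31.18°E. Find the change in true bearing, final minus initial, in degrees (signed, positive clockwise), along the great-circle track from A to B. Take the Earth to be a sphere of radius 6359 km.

Initial bearing θ₁ = atan2(sin Δλ cos φ₂, cos φ₁ sin φ₂ − sin φ₁ cos φ₂ cos Δλ) = 272.77°
Final bearing θ₂ = (initial bearing from the destination back to the start) + 180° = 245.86°
Δθ = θ₂ − θ₁ = -26.9°

-26.9°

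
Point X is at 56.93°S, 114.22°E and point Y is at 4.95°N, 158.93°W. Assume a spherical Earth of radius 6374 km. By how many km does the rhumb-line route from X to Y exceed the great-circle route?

Great circle: cos σ = sin φ₁ sin φ₂ + cos φ₁ cos φ₂ cos Δλ,  σ = 1.6132 rad → d_gc = 10282.8 km
Rhumb line: Δψ = +1.3009, q = Δφ/Δψ = 0.8302, d_rh = R√(Δφ²+q²Δλ²) = 10570.1 km
Excess = 10570.1 − 10282.8 = 287.3 ≈ 287 km

287 km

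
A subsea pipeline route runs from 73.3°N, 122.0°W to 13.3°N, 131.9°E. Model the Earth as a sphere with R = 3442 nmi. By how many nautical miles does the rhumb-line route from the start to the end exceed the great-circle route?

Great circle: cos σ = sin φ₁ sin φ₂ + cos φ₁ cos φ₂ cos Δλ,  σ = 1.4275 rad → d_gc = 4913.5 nmi
Rhumb line: Δψ = -1.6846, q = Δφ/Δψ = 0.6216, d_rh = R√(Δφ²+q²Δλ²) = 5356.4 nmi
Excess = 5356.4 − 4913.5 = 442.9 ≈ 443 nmi

443 nmi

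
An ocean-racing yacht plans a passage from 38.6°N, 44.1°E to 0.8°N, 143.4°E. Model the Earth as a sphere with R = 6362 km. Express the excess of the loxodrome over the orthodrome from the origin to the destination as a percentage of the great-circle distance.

Great circle: σ = 1.6886 rad → d_gc = Rσ = 10743.1 km
Rhumb: Δφ = -0.6597, Δλ = +1.7331, Δψ = -0.7174, q = Δφ/Δψ = 0.9197 → d_rh = R√(Δφ²+q²Δλ²) = 10974.5 km
Excess = (10974.5 − 10743.1) / 10743.1 = 231.4 / 10743.1 = 2.154% ≈ 2.2%

2.2%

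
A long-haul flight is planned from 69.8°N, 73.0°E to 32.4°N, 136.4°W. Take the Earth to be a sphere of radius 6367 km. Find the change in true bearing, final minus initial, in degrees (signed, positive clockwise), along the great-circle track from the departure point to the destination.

+144.6°

At departure: θ₁ = atan2(sin Δλ cos φ₂, cos φ₁ sin φ₂ − sin φ₁ cos φ₂ cos Δλ) = 25.34°
At arrival: θ₂ = atan2(sin Δλ cos φ₁, −cos φ₂ sin φ₁ + sin φ₂ cos φ₁ cos Δλ) = 169.92°
Δθ = θ₂ − θ₁ = +144.6°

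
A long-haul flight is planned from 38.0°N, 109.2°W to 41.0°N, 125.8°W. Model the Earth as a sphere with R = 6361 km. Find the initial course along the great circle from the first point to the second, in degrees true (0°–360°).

N = sin Δλ·cos φ₂ = -0.2156;  D = cos φ₁ sin φ₂ − sin φ₁ cos φ₂ cos Δλ = +0.0717
initial course = atan2(N, D) = 288.39°

288.4°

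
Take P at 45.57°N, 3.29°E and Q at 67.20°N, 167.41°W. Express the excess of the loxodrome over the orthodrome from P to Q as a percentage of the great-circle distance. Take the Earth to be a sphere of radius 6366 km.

Great circle: σ = 1.1695 rad → d_gc = Rσ = 7445.1 km
Rhumb: Δφ = +0.3775, Δλ = -2.9793, Δψ = +0.7058, q = Δφ/Δψ = 0.5349 → d_rh = R√(Δφ²+q²Δλ²) = 10425.5 km
Excess = (10425.5 − 7445.1) / 7445.1 = 2980.4 / 7445.1 = 40.03% ≈ 40.0%

40.0%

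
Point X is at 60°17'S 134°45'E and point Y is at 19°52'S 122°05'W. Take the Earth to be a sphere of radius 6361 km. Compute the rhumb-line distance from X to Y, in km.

Rhumb course C = atan2(Δλ, Δψ) with Δψ = ln[tan(π/4+φ₂/2)/tan(π/4+φ₁/2)] = +0.9730, Δλ = +1.8006 → C = 61.61°
d = R·|Δφ| / |cos C| = 6361·0.70540 / 0.47540 = 9439 km

9439 km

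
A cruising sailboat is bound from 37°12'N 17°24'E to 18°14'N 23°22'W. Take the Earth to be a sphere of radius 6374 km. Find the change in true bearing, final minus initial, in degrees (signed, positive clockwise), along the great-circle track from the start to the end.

-19.9°

Initial bearing θ₁ = atan2(sin Δλ cos φ₂, cos φ₁ sin φ₂ − sin φ₁ cos φ₂ cos Δλ) = 253.33°
Final bearing θ₂ = (initial bearing from the destination back to the start) + 180° = 233.46°
Δθ = θ₂ − θ₁ = -19.9°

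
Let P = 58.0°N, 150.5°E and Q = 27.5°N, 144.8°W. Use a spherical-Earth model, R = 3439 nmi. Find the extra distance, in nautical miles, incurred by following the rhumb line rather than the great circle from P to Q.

Great circle: cos σ = sin φ₁ sin φ₂ + cos φ₁ cos φ₂ cos Δλ,  σ = 0.9367 rad → d_gc = 3221.3 nmi
Rhumb line: Δψ = -0.7496, q = Δφ/Δψ = 0.7101, d_rh = R√(Δφ²+q²Δλ²) = 3310.0 nmi
Excess = 3310.0 − 3221.3 = 88.7 ≈ 89 nmi

89 nmi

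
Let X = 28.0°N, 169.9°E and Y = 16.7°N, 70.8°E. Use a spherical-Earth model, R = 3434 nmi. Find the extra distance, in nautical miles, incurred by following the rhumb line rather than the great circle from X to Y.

133 nmi

Great circle: cos σ = sin φ₁ sin φ₂ + cos φ₁ cos φ₂ cos Δλ,  σ = 1.5696 rad → d_gc = 5390.2 nmi
Rhumb line: Δψ = -0.2137, q = Δφ/Δψ = 0.9229, d_rh = R√(Δφ²+q²Δλ²) = 5523.1 nmi
Excess = 5523.1 − 5390.2 = 132.9 ≈ 133 nmi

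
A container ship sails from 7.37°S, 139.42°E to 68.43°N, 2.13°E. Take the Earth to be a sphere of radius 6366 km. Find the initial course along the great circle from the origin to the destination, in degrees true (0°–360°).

344.3°

θ = atan2( sin Δλ·cos φ₂ ,  cos φ₁ sin φ₂ − sin φ₁ cos φ₂ cos Δλ )
  = atan2(-0.2494, +0.8876) = 344.31°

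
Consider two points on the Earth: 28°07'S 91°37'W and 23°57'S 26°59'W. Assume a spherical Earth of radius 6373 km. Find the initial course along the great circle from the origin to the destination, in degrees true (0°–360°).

101.9°

θ = atan2( sin Δλ·cos φ₂ ,  cos φ₁ sin φ₂ − sin φ₁ cos φ₂ cos Δλ )
  = atan2(+0.8258, -0.1735) = 101.87°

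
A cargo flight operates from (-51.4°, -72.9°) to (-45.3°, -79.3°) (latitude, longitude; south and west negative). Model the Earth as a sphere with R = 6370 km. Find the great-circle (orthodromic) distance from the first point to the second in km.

cos σ = sin φ₁ sin φ₂ + cos φ₁ cos φ₂ cos Δλ
      = sin(-51.40°)sin(-45.30°) + cos(-51.40°)cos(-45.30°)cos(-6.40°) = 0.9916
σ = 7.430° → d = Rσ = 6370·0.12968 = 826 km

826 km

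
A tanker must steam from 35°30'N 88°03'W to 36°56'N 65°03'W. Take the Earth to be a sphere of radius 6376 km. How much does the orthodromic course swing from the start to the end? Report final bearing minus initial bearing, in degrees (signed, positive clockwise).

+13.7°

Initial bearing θ₁ = atan2(sin Δλ cos φ₂, cos φ₁ sin φ₂ − sin φ₁ cos φ₂ cos Δλ) = 78.79°
Final bearing θ₂ = (initial bearing from the destination back to the start) + 180° = 92.50°
Δθ = θ₂ − θ₁ = +13.7°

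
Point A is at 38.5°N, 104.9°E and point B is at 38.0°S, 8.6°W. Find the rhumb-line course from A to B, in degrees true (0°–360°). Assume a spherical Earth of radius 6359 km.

Meridional parts: M(φ₁)=+0.7291, M(φ₂)=-0.7180 → ΔM = -1.4471;  Δλ = -1.9809 rad
tan C = Δλ / ΔM = +1.3689 → C = 233.85°

233.9°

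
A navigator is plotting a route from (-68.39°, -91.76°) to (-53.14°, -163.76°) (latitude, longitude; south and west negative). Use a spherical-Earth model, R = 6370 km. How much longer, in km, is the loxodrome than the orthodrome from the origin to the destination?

213 km

Great circle: cos σ = sin φ₁ sin φ₂ + cos φ₁ cos φ₂ cos Δλ,  σ = 0.6230 rad → d_gc = 3968.5 km
Rhumb line: Δψ = +0.5574, q = Δφ/Δψ = 0.4775, d_rh = R√(Δφ²+q²Δλ²) = 4181.7 km
Excess = 4181.7 − 3968.5 = 213.2 ≈ 213 km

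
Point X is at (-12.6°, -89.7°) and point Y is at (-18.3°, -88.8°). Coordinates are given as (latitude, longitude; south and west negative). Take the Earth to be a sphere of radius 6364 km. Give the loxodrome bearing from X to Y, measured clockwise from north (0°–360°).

Meridional parts: M(φ₁)=-0.2217, M(φ₂)=-0.3250 → ΔM = -0.1033;  Δλ = +0.0157 rad
tan C = Δλ / ΔM = -0.1521 → C = 171.35°

171.4°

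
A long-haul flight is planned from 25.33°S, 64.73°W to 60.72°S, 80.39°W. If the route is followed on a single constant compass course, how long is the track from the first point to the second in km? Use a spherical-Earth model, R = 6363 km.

Δψ = ln[tan(π/4+φ₂/2)/tan(π/4+φ₁/2)] = -0.8851;  Δφ = -0.6177 rad,  Δλ = -0.2733 rad
q = Δφ/Δψ = 0.6978
d = R·√(Δφ² + q²Δλ²) = 6363·0.64645 = 4113 km

4113 km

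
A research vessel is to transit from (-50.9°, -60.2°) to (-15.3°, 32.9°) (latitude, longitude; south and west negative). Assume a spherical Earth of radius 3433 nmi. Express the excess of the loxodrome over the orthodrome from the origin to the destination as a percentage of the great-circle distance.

Great circle: σ = 1.3981 rad → d_gc = Rσ = 4799.5 nmi
Rhumb: Δφ = +0.6213, Δλ = +1.6249, Δψ = +0.7651, q = Δφ/Δψ = 0.8121 → d_rh = R√(Δφ²+q²Δλ²) = 5007.3 nmi
Excess = (5007.3 − 4799.5) / 4799.5 = 207.8 / 4799.5 = 4.33% ≈ 4.3%

4.3%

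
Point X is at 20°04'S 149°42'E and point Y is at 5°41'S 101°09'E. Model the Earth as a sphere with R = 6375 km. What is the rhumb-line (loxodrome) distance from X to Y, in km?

Rhumb course C = atan2(Δλ, Δψ) with Δψ = ln[tan(π/4+φ₂/2)/tan(π/4+φ₁/2)] = +0.2583, Δλ = -0.8474 → C = 286.95°
d = R·|Δφ| / |cos C| = 6375·0.25104 / 0.29154 = 5489 km

5489 km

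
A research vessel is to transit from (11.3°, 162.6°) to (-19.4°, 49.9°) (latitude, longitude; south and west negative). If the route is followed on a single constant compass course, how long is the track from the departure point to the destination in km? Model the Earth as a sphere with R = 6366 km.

12802 km

Rhumb course C = atan2(Δλ, Δψ) with Δψ = ln[tan(π/4+φ₂/2)/tan(π/4+φ₁/2)] = -0.5438, Δλ = -1.9670 → C = 254.55°
d = R·|Δφ| / |cos C| = 6366·0.53582 / 0.26645 = 12802 km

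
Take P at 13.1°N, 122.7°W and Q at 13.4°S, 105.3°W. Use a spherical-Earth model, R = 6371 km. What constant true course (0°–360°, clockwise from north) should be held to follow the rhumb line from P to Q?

Meridional parts: M(φ₁)=+0.2307, M(φ₂)=-0.2360 → ΔM = -0.4667;  Δλ = +0.3037 rad
tan C = Δλ / ΔM = -0.6507 → C = 146.95°

146.9°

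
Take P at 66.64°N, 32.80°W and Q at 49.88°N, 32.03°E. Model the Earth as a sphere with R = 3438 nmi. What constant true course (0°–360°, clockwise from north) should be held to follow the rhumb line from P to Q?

Meridional parts: M(φ₁)=+1.5764, M(φ₂)=+1.0074 → ΔM = -0.5689;  Δλ = +1.1315 rad
tan C = Δλ / ΔM = -1.9888 → C = 116.69°

116.7°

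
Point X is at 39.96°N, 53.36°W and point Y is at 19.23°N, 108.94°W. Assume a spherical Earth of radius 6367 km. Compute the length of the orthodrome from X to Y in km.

cos σ = sin φ₁ sin φ₂ + cos φ₁ cos φ₂ cos Δλ
      = sin(39.96°)sin(19.23°) + cos(39.96°)cos(19.23°)cos(-55.58°) = 0.6206
σ = 51.638° → d = Rσ = 6367·0.90126 = 5738 km

5738 km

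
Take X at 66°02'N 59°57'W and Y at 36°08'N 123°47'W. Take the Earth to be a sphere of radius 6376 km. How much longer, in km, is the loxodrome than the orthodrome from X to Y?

Great circle: cos σ = sin φ₁ sin φ₂ + cos φ₁ cos φ₂ cos Δλ,  σ = 0.8182 rad → d_gc = 5217.2 km
Rhumb line: Δψ = -0.8728, q = Δφ/Δψ = 0.5979, d_rh = R√(Δφ²+q²Δλ²) = 5395.3 km
Excess = 5395.3 − 5217.2 = 178.1 ≈ 178 km

178 km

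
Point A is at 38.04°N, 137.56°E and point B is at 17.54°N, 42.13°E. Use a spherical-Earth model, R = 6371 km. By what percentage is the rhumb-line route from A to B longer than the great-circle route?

3.3%

Great circle: σ = 1.4559 rad → d_gc = Rσ = 9275.5 km
Rhumb: Δφ = -0.3578, Δλ = -1.6656, Δψ = -0.4078, q = Δφ/Δψ = 0.8773 → d_rh = R√(Δφ²+q²Δλ²) = 9584.1 km
Excess = (9584.1 − 9275.5) / 9275.5 = 308.6 / 9275.5 = 3.33% ≈ 3.3%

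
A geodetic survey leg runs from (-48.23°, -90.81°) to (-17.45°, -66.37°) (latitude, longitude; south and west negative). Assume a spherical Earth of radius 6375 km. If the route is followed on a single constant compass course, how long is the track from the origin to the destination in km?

Rhumb course C = atan2(Δλ, Δψ) with Δψ = ln[tan(π/4+φ₂/2)/tan(π/4+φ₁/2)] = +0.6541, Δλ = +0.4266 → C = 33.11°
d = R·|Δφ| / |cos C| = 6375·0.53721 / 0.83763 = 4089 km

4089 km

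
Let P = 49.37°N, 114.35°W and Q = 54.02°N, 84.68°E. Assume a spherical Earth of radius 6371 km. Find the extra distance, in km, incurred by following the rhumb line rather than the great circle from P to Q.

2713 km

Great circle: cos σ = sin φ₁ sin φ₂ + cos φ₁ cos φ₂ cos Δλ,  σ = 1.3155 rad → d_gc = 8381.35 km
Rhumb line: Δψ = +0.1311, q = Δφ/Δψ = 0.6191, d_rh = R√(Δφ²+q²Δλ²) = 11093.92 km
Excess = 11093.92 − 8381.35 = 2712.57 ≈ 2713 km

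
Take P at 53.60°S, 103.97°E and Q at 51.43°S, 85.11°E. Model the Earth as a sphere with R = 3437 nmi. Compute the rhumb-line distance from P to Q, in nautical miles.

701 nmi

Rhumb course C = atan2(Δλ, Δψ) with Δψ = ln[tan(π/4+φ₂/2)/tan(π/4+φ₁/2)] = +0.0623, Δλ = -0.3292 → C = 280.71°
d = R·|Δφ| / |cos C| = 3437·0.03787 / 0.18582 = 701 nmi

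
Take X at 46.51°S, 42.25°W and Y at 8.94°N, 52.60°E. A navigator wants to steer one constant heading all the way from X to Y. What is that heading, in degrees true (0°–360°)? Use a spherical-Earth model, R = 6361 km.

57.0°

Δψ = ln[tan(π/4+φ₂/2)/tan(π/4+φ₁/2)] = +1.0758
Δλ = +1.6554 rad (taken the short way round)
course = atan2(Δλ, Δψ) = 56.98°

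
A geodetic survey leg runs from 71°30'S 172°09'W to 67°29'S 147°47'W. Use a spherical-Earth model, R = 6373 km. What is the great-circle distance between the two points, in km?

1040 km

Haversine: a = sin²(Δφ/2)+cos φ₁ cos φ₂ sin²(Δλ/2) = 0.00664;  σ = 2·atan2(√a,√(1−a))
σ = 9.348° → d = Rσ = 6373·0.16315 = 1040 km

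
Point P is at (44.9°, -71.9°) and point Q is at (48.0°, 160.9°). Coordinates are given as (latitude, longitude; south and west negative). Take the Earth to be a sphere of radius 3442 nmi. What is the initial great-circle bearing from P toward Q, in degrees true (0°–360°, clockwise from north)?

326.7°

N = sin Δλ·cos φ₂ = -0.5330;  D = cos φ₁ sin φ₂ − sin φ₁ cos φ₂ cos Δλ = +0.8120
initial course = atan2(N, D) = 326.72°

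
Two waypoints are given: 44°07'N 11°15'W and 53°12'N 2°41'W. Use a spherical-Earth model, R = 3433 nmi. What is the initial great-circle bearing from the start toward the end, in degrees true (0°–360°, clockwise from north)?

28.8°

N = sin Δλ·cos φ₂ = +0.0892;  D = cos φ₁ sin φ₂ − sin φ₁ cos φ₂ cos Δλ = +0.1625
initial course = atan2(N, D) = 28.77°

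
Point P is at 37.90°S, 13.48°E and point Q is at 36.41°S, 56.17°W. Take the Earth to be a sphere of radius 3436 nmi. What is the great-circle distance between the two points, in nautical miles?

3248 nmi

cos σ = sin φ₁ sin φ₂ + cos φ₁ cos φ₂ cos Δλ
      = sin(-37.90°)sin(-36.41°) + cos(-37.90°)cos(-36.41°)cos(-69.65°) = 0.5855
σ = 54.165° → d = Rσ = 3436·0.94536 = 3248 nmi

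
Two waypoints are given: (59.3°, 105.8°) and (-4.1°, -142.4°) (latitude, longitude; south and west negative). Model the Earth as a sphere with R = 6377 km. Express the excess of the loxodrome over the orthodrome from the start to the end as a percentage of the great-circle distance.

5.9%

Great circle: σ = 1.8241 rad → d_gc = Rσ = 11632.2 km
Rhumb: Δφ = -1.1065, Δλ = +1.9513, Δψ = -1.3644, q = Δφ/Δψ = 0.8110 → d_rh = R√(Δφ²+q²Δλ²) = 12314.0 km
Excess = (12314.0 − 11632.2) / 11632.2 = 681.8 / 11632.2 = 5.86% ≈ 5.9%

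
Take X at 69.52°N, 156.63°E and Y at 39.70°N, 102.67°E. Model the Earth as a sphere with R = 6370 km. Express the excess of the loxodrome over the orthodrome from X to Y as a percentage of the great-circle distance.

2.6%

Great circle: σ = 0.7124 rad → d_gc = Rσ = 4538.2 km
Rhumb: Δφ = -0.5205, Δλ = -0.9418, Δψ = -0.9551, q = Δφ/Δψ = 0.5449 → d_rh = R√(Δφ²+q²Δλ²) = 4656.0 km
Excess = (4656.0 − 4538.2) / 4538.2 = 117.8 / 4538.2 = 2.60% ≈ 2.6%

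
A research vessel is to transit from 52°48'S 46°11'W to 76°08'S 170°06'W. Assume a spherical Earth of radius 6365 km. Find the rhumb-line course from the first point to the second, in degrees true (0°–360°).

244.8°

Meridional parts: M(φ₁)=-1.0890, M(φ₂)=-2.1070 → ΔM = -1.0179;  Δλ = -2.1628 rad
tan C = Δλ / ΔM = +2.1246 → C = 244.80°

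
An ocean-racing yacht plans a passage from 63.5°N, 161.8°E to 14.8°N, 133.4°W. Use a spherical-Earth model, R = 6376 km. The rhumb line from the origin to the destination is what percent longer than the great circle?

2.5%

Great circle: σ = 1.1458 rad → d_gc = Rσ = 7305.8 km
Rhumb: Δφ = -0.8500, Δλ = +1.1310, Δψ = -1.1849, q = Δφ/Δψ = 0.7173 → d_rh = R√(Δφ²+q²Δλ²) = 7491.7 km
Excess = (7491.7 − 7305.8) / 7305.8 = 185.9 / 7305.8 = 2.54% ≈ 2.5%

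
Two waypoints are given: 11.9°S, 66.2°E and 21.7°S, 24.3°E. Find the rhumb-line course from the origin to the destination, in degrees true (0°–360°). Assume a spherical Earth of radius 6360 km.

256.3°

Meridional parts: M(φ₁)=-0.2092, M(φ₂)=-0.3881 → ΔM = -0.1789;  Δλ = -0.7313 rad
tan C = Δλ / ΔM = +4.0871 → C = 256.25°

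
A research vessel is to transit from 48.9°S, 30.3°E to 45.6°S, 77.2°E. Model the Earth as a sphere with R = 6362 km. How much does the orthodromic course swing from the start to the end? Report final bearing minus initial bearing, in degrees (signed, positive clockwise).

At departure: θ₁ = atan2(sin Δλ cos φ₂, cos φ₁ sin φ₂ − sin φ₁ cos φ₂ cos Δλ) = 102.09°
At arrival: θ₂ = atan2(sin Δλ cos φ₁, −cos φ₂ sin φ₁ + sin φ₂ cos φ₁ cos Δλ) = 66.74°
Δθ = θ₂ − θ₁ = -35.4°

-35.4°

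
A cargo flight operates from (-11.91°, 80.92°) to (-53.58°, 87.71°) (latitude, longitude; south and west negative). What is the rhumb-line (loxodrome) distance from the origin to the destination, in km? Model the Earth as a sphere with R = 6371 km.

4673 km

Δψ = ln[tan(π/4+φ₂/2)/tan(π/4+φ₁/2)] = -0.9024;  Δφ = -0.7273 rad,  Δλ = +0.1185 rad
q = Δφ/Δψ = 0.8060
d = R·√(Δφ² + q²Δλ²) = 6371·0.73352 = 4673 km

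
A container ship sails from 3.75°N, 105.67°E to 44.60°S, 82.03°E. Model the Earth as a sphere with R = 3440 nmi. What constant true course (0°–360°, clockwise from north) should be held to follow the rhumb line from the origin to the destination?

203.8°

Meridional parts: M(φ₁)=+0.0655, M(φ₂)=-0.8715 → ΔM = -0.9370;  Δλ = -0.4126 rad
tan C = Δλ / ΔM = +0.4403 → C = 203.76°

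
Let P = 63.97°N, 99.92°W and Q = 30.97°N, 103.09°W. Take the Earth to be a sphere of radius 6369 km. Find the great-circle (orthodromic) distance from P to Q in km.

Haversine: a = sin²(Δφ/2)+cos φ₁ cos φ₂ sin²(Δλ/2) = 0.08095;  σ = 2·atan2(√a,√(1−a))
σ = 33.061° → d = Rσ = 6369·0.57701 = 3675 km

3675 km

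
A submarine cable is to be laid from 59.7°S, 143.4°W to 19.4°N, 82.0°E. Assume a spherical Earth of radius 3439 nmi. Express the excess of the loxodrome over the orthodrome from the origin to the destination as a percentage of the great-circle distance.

7.1%

Great circle: σ = 2.2407 rad → d_gc = Rσ = 7705.8 nmi
Rhumb: Δφ = +1.3806, Δλ = -2.3492, Δψ = +1.6518, q = Δφ/Δψ = 0.8358 → d_rh = R√(Δφ²+q²Δλ²) = 8254.4 nmi
Excess = (8254.4 − 7705.8) / 7705.8 = 548.6 / 7705.8 = 7.12% ≈ 7.1%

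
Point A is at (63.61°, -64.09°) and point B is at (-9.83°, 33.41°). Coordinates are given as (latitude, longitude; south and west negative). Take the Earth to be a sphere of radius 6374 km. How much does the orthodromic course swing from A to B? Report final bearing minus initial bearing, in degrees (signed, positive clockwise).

Initial bearing θ₁ = atan2(sin Δλ cos φ₂, cos φ₁ sin φ₂ − sin φ₁ cos φ₂ cos Δλ) = 87.69°
Final bearing θ₂ = (initial bearing from the destination back to the start) + 180° = 153.21°
Δθ = θ₂ − θ₁ = +65.5°

+65.5°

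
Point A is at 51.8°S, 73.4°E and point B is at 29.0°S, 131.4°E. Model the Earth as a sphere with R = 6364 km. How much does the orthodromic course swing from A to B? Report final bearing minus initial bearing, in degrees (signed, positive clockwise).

Initial bearing θ₁ = atan2(sin Δλ cos φ₂, cos φ₁ sin φ₂ − sin φ₁ cos φ₂ cos Δλ) = 85.04°
Final bearing θ₂ = (initial bearing from the destination back to the start) + 180° = 44.78°
Δθ = θ₂ − θ₁ = -40.3°

-40.3°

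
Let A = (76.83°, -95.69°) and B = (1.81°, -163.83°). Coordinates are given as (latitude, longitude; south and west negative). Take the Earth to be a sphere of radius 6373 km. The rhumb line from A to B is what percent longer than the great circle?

Great circle: σ = 1.4550 rad → d_gc = Rσ = 9272.7 km
Rhumb: Δφ = -1.3093, Δλ = -1.1893, Δψ = -2.1274, q = Δφ/Δψ = 0.6155 → d_rh = R√(Δφ²+q²Δλ²) = 9559.8 km
Excess = (9559.8 − 9272.7) / 9272.7 = 287.1 / 9272.7 = 3.10% ≈ 3.1%

3.1%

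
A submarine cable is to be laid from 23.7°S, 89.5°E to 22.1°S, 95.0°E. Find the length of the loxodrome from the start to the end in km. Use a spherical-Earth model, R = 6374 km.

591 km

Δψ = ln[tan(π/4+φ₂/2)/tan(π/4+φ₁/2)] = +0.0303;  Δφ = +0.0279 rad,  Δλ = +0.0960 rad
q = Δφ/Δψ = 0.9211
d = R·√(Δφ² + q²Δλ²) = 6374·0.09273 = 591 km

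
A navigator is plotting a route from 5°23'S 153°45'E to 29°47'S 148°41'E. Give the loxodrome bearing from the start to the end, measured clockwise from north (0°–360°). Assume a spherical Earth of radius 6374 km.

191.1°

Δψ = ln[tan(π/4+φ₂/2)/tan(π/4+φ₁/2)] = -0.4508
Δλ = -0.0884 rad (taken the short way round)
course = atan2(Δλ, Δψ) = 191.10°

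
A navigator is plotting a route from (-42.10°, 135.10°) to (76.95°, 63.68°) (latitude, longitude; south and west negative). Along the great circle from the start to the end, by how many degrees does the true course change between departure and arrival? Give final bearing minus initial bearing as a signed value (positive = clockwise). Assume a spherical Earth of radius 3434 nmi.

Initial bearing θ₁ = atan2(sin Δλ cos φ₂, cos φ₁ sin φ₂ − sin φ₁ cos φ₂ cos Δλ) = 344.49°
Final bearing θ₂ = (initial bearing from the destination back to the start) + 180° = 298.49°
Δθ = θ₂ − θ₁ = -46.0°

-46.0°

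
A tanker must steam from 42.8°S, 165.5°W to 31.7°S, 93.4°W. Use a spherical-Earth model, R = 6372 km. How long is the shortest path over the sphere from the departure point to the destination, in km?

Haversine: a = sin²(Δφ/2)+cos φ₁ cos φ₂ sin²(Δλ/2) = 0.22555;  σ = 2·atan2(√a,√(1−a))
σ = 56.708° → d = Rσ = 6372·0.98975 = 6307 km

6307 km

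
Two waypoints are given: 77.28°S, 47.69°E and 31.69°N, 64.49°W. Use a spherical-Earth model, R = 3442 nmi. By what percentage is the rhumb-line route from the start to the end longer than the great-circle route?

6.1%

Great circle: σ = 2.1934 rad → d_gc = Rσ = 7549.7 nmi
Rhumb: Δφ = +1.9019, Δλ = -1.9579, Δψ = +2.7777, q = Δφ/Δψ = 0.6847 → d_rh = R√(Δφ²+q²Δλ²) = 8009.0 nmi
Excess = (8009.0 − 7549.7) / 7549.7 = 459.3 / 7549.7 = 6.08% ≈ 6.1%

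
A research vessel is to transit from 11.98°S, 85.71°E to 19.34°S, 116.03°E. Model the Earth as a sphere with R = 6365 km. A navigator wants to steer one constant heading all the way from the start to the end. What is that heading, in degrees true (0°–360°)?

Δψ = ln[tan(π/4+φ₂/2)/tan(π/4+φ₁/2)] = -0.1335
Δλ = +0.5292 rad (taken the short way round)
course = atan2(Δλ, Δψ) = 104.16°

104.2°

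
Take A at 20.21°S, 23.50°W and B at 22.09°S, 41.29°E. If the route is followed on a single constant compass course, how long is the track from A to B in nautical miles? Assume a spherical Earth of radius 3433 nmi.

Δψ = ln[tan(π/4+φ₂/2)/tan(π/4+φ₁/2)] = -0.0352;  Δφ = -0.0328 rad,  Δλ = +1.1308 rad
q = Δφ/Δψ = 0.9326
d = R·√(Δφ² + q²Δλ²) = 3433·1.05508 = 3622 nmi

3622 nmi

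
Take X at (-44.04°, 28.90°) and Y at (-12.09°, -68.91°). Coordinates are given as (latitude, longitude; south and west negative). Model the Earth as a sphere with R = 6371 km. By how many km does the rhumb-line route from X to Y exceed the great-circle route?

359 km

Great circle: cos σ = sin φ₁ sin φ₂ + cos φ₁ cos φ₂ cos Δλ,  σ = 1.5207 rad → d_gc = 9688.33 km
Rhumb line: Δψ = +0.6453, q = Δφ/Δψ = 0.8642, d_rh = R√(Δφ²+q²Δλ²) = 10047.76 km
Excess = 10047.76 − 9688.33 = 359.43 ≈ 359 km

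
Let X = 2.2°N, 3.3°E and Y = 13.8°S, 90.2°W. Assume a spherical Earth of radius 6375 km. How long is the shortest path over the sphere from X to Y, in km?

10450 km

Haversine: a = sin²(Δφ/2)+cos φ₁ cos φ₂ sin²(Δλ/2) = 0.53420;  σ = 2·atan2(√a,√(1−a))
σ = 93.922° → d = Rσ = 6375·1.63925 = 10450 km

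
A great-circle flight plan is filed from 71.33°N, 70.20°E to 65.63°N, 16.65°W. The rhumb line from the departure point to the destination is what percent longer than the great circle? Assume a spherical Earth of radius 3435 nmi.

9.0%

Great circle: σ = 0.5151 rad → d_gc = Rσ = 1769.5 nmi
Rhumb: Δφ = -0.0995, Δλ = -1.5158, Δψ = -0.2728, q = Δφ/Δψ = 0.3647 → d_rh = R√(Δφ²+q²Δλ²) = 1929.5 nmi
Excess = (1929.5 − 1769.5) / 1769.5 = 160.0 / 1769.5 = 9.04% ≈ 9.0%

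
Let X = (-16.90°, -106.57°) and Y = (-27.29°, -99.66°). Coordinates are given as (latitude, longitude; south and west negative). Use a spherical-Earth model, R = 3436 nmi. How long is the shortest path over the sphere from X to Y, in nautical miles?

Haversine: a = sin²(Δφ/2)+cos φ₁ cos φ₂ sin²(Δλ/2) = 0.01129;  σ = 2·atan2(√a,√(1−a))
σ = 12.197° → d = Rσ = 3436·0.21288 = 731 nmi

731 nmi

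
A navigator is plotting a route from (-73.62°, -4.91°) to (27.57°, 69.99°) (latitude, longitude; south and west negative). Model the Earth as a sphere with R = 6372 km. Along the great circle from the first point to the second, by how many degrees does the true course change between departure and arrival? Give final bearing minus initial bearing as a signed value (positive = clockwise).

-50.5°

At departure: θ₁ = atan2(sin Δλ cos φ₂, cos φ₁ sin φ₂ − sin φ₁ cos φ₂ cos Δλ) = 67.64°
At arrival: θ₂ = atan2(sin Δλ cos φ₁, −cos φ₂ sin φ₁ + sin φ₂ cos φ₁ cos Δλ) = 17.11°
Δθ = θ₂ − θ₁ = -50.5°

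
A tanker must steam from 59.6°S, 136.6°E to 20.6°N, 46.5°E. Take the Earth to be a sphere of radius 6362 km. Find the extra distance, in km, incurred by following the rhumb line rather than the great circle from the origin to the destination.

269 km

Great circle: cos σ = sin φ₁ sin φ₂ + cos φ₁ cos φ₂ cos Δλ,  σ = 1.8800 rad → d_gc = 11960.5 km
Rhumb line: Δψ = +1.6706, q = Δφ/Δψ = 0.8379, d_rh = R√(Δφ²+q²Δλ²) = 12229.8 km
Excess = 12229.8 − 11960.5 = 269.3 ≈ 269 km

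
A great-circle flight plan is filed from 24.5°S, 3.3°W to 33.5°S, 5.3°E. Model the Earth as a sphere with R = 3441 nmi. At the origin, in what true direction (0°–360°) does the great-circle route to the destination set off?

142.1°

N = sin Δλ·cos φ₂ = +0.1247;  D = cos φ₁ sin φ₂ − sin φ₁ cos φ₂ cos Δλ = -0.1603
initial course = atan2(N, D) = 142.13°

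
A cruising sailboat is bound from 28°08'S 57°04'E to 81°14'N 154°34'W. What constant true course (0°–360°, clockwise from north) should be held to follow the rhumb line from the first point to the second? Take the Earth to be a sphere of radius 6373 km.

Δψ = ln[tan(π/4+φ₂/2)/tan(π/4+φ₁/2)] = +3.0805
Δλ = +2.5895 rad (taken the short way round)
course = atan2(Δλ, Δψ) = 40.05°

40.1°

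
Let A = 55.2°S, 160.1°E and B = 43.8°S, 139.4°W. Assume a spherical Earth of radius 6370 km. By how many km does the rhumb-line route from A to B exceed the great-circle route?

127 km

Great circle: cos σ = sin φ₁ sin φ₂ + cos φ₁ cos φ₂ cos Δλ,  σ = 0.6901 rad → d_gc = 4395.8 km
Rhumb line: Δψ = +0.3083, q = Δφ/Δψ = 0.6454, d_rh = R√(Δφ²+q²Δλ²) = 4522.5 km
Excess = 4522.5 − 4395.8 = 126.7 ≈ 127 km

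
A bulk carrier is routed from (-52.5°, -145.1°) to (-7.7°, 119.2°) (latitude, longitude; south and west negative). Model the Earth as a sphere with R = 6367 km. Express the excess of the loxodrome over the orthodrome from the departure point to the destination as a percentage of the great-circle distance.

Great circle: σ = 1.5244 rad → d_gc = Rσ = 9705.8 km
Rhumb: Δφ = +0.7819, Δλ = -1.6703, Δψ = +0.9456, q = Δφ/Δψ = 0.8269 → d_rh = R√(Δφ²+q²Δλ²) = 10105.0 km
Excess = (10105.0 − 9705.8) / 9705.8 = 399.2 / 9705.8 = 4.11% ≈ 4.1%

4.1%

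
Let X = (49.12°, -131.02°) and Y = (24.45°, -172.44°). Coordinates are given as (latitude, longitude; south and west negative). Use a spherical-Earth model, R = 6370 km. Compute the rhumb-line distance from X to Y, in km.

4547 km

Δψ = ln[tan(π/4+φ₂/2)/tan(π/4+φ₁/2)] = -0.5467;  Δφ = -0.4306 rad,  Δλ = -0.7229 rad
q = Δφ/Δψ = 0.7876
d = R·√(Δφ² + q²Δλ²) = 6370·0.71384 = 4547 km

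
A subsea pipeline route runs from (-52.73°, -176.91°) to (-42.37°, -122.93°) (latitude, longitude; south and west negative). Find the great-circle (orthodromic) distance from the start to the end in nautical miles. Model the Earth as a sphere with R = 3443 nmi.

2219 nmi

cos σ = sin φ₁ sin φ₂ + cos φ₁ cos φ₂ cos Δλ
      = sin(-52.73°)sin(-42.37°) + cos(-52.73°)cos(-42.37°)cos(53.98°) = 0.7994
σ = 36.927° → d = Rσ = 3443·0.64450 = 2219 nmi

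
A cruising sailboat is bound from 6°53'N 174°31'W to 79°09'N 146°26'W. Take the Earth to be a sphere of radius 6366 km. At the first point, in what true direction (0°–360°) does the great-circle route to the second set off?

5.3°

N = sin Δλ·cos φ₂ = +0.0886;  D = cos φ₁ sin φ₂ − sin φ₁ cos φ₂ cos Δλ = +0.9551
initial course = atan2(N, D) = 5.30°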